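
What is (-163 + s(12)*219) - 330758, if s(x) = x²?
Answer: -299385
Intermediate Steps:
(-163 + s(12)*219) - 330758 = (-163 + 12²*219) - 330758 = (-163 + 144*219) - 330758 = (-163 + 31536) - 330758 = 31373 - 330758 = -299385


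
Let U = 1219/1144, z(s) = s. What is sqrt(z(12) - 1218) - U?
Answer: -1219/1144 + 3*I*sqrt(134) ≈ -1.0656 + 34.728*I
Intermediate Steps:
U = 1219/1144 (U = 1219*(1/1144) = 1219/1144 ≈ 1.0656)
sqrt(z(12) - 1218) - U = sqrt(12 - 1218) - 1*1219/1144 = sqrt(-1206) - 1219/1144 = 3*I*sqrt(134) - 1219/1144 = -1219/1144 + 3*I*sqrt(134)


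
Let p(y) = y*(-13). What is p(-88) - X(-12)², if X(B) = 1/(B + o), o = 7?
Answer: 28599/25 ≈ 1144.0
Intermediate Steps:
p(y) = -13*y
X(B) = 1/(7 + B) (X(B) = 1/(B + 7) = 1/(7 + B))
p(-88) - X(-12)² = -13*(-88) - (1/(7 - 12))² = 1144 - (1/(-5))² = 1144 - (-⅕)² = 1144 - 1*1/25 = 1144 - 1/25 = 28599/25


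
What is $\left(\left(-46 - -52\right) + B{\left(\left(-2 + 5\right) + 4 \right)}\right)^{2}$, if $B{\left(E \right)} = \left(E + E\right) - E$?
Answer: $169$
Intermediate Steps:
$B{\left(E \right)} = E$ ($B{\left(E \right)} = 2 E - E = E$)
$\left(\left(-46 - -52\right) + B{\left(\left(-2 + 5\right) + 4 \right)}\right)^{2} = \left(\left(-46 - -52\right) + \left(\left(-2 + 5\right) + 4\right)\right)^{2} = \left(\left(-46 + 52\right) + \left(3 + 4\right)\right)^{2} = \left(6 + 7\right)^{2} = 13^{2} = 169$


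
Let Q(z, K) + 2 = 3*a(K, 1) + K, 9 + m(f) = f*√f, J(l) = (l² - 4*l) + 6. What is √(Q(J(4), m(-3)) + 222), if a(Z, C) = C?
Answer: √(214 - 3*I*√3) ≈ 14.63 - 0.1776*I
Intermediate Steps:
J(l) = 6 + l² - 4*l
m(f) = -9 + f^(3/2) (m(f) = -9 + f*√f = -9 + f^(3/2))
Q(z, K) = 1 + K (Q(z, K) = -2 + (3*1 + K) = -2 + (3 + K) = 1 + K)
√(Q(J(4), m(-3)) + 222) = √((1 + (-9 + (-3)^(3/2))) + 222) = √((1 + (-9 - 3*I*√3)) + 222) = √((-8 - 3*I*√3) + 222) = √(214 - 3*I*√3)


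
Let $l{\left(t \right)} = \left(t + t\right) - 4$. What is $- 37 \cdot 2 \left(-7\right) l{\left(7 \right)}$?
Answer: $5180$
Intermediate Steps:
$l{\left(t \right)} = -4 + 2 t$ ($l{\left(t \right)} = 2 t - 4 = -4 + 2 t$)
$- 37 \cdot 2 \left(-7\right) l{\left(7 \right)} = - 37 \cdot 2 \left(-7\right) \left(-4 + 2 \cdot 7\right) = \left(-37\right) \left(-14\right) \left(-4 + 14\right) = 518 \cdot 10 = 5180$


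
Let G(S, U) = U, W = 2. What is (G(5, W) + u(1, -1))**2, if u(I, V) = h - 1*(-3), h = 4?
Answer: 81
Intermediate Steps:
u(I, V) = 7 (u(I, V) = 4 - 1*(-3) = 4 + 3 = 7)
(G(5, W) + u(1, -1))**2 = (2 + 7)**2 = 9**2 = 81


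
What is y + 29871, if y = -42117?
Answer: -12246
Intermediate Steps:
y + 29871 = -42117 + 29871 = -12246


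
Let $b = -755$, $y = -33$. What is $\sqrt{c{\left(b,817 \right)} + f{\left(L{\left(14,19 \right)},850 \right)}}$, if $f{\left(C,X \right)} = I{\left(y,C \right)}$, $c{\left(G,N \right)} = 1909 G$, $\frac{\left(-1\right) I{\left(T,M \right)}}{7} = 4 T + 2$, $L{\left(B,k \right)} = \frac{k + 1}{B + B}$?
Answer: $i \sqrt{1440385} \approx 1200.2 i$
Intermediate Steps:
$L{\left(B,k \right)} = \frac{1 + k}{2 B}$
$I{\left(T,M \right)} = -14 - 28 T$ ($I{\left(T,M \right)} = - 7 \left(4 T + 2\right) = - 7 \left(2 + 4 T\right) = -14 - 28 T$)
$f{\left(C,X \right)} = 910$ ($f{\left(C,X \right)} = -14 - -924 = -14 + 924 = 910$)
$\sqrt{c{\left(b,817 \right)} + f{\left(L{\left(14,19 \right)},850 \right)}} = \sqrt{1909 \left(-755\right) + 910} = \sqrt{-1441295 + 910} = \sqrt{-1440385} = i \sqrt{1440385}$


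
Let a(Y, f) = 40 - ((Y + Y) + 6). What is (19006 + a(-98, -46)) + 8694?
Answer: 27930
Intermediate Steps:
a(Y, f) = 34 - 2*Y (a(Y, f) = 40 - (2*Y + 6) = 40 - (6 + 2*Y) = 40 + (-6 - 2*Y) = 34 - 2*Y)
(19006 + a(-98, -46)) + 8694 = (19006 + (34 - 2*(-98))) + 8694 = (19006 + (34 + 196)) + 8694 = (19006 + 230) + 8694 = 19236 + 8694 = 27930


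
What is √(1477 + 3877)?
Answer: √5354 ≈ 73.171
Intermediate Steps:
√(1477 + 3877) = √5354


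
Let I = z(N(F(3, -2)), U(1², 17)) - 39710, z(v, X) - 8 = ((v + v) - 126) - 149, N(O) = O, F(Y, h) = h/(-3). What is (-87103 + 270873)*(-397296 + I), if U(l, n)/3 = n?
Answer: -241072242550/3 ≈ -8.0357e+10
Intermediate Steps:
U(l, n) = 3*n
F(Y, h) = -h/3 (F(Y, h) = h*(-⅓) = -h/3)
z(v, X) = -267 + 2*v (z(v, X) = 8 + (((v + v) - 126) - 149) = 8 + ((2*v - 126) - 149) = 8 + ((-126 + 2*v) - 149) = 8 + (-275 + 2*v) = -267 + 2*v)
I = -119927/3 (I = (-267 + 2*(-⅓*(-2))) - 39710 = (-267 + 2*(⅔)) - 39710 = (-267 + 4/3) - 39710 = -797/3 - 39710 = -119927/3 ≈ -39976.)
(-87103 + 270873)*(-397296 + I) = (-87103 + 270873)*(-397296 - 119927/3) = 183770*(-1311815/3) = -241072242550/3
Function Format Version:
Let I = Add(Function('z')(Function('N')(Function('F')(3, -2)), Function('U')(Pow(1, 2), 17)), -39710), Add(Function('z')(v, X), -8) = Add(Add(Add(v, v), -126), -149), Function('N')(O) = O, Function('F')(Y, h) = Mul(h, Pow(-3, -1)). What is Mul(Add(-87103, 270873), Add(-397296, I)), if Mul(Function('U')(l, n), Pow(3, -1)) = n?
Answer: Rational(-241072242550, 3) ≈ -8.0357e+10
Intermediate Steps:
Function('U')(l, n) = Mul(3, n)
Function('F')(Y, h) = Mul(Rational(-1, 3), h) (Function('F')(Y, h) = Mul(h, Rational(-1, 3)) = Mul(Rational(-1, 3), h))
Function('z')(v, X) = Add(-267, Mul(2, v)) (Function('z')(v, X) = Add(8, Add(Add(Add(v, v), -126), -149)) = Add(8, Add(Add(Mul(2, v), -126), -149)) = Add(8, Add(Add(-126, Mul(2, v)), -149)) = Add(8, Add(-275, Mul(2, v))) = Add(-267, Mul(2, v)))
I = Rational(-119927, 3) (I = Add(Add(-267, Mul(2, Mul(Rational(-1, 3), -2))), -39710) = Add(Add(-267, Mul(2, Rational(2, 3))), -39710) = Add(Add(-267, Rational(4, 3)), -39710) = Add(Rational(-797, 3), -39710) = Rational(-119927, 3) ≈ -39976.)
Mul(Add(-87103, 270873), Add(-397296, I)) = Mul(Add(-87103, 270873), Add(-397296, Rational(-119927, 3))) = Mul(183770, Rational(-1311815, 3)) = Rational(-241072242550, 3)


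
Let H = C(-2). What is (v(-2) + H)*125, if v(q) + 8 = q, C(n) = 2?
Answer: -1000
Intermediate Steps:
v(q) = -8 + q
H = 2
(v(-2) + H)*125 = ((-8 - 2) + 2)*125 = (-10 + 2)*125 = -8*125 = -1000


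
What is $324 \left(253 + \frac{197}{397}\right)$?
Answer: $\frac{32606712}{397} \approx 82133.0$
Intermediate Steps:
$324 \left(253 + \frac{197}{397}\right) = 324 \cdot \frac{100638}{397} = \frac{32606712}{397}$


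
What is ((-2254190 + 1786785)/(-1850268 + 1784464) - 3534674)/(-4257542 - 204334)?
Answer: 232595220491/293609288304 ≈ 0.79219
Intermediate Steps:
((-2254190 + 1786785)/(-1850268 + 1784464) - 3534674)/(-4257542 - 204334) = (-467405/(-65804) - 3534674)/(-4461876) = (-467405*(-1/65804) - 3534674)*(-1/4461876) = (467405/65804 - 3534674)*(-1/4461876) = -232595220491/65804*(-1/4461876) = 232595220491/293609288304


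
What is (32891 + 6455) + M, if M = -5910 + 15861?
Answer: 49297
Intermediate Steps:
M = 9951
(32891 + 6455) + M = (32891 + 6455) + 9951 = 39346 + 9951 = 49297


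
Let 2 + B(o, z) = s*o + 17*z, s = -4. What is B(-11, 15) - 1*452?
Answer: -155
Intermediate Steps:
B(o, z) = -2 - 4*o + 17*z (B(o, z) = -2 + (-4*o + 17*z) = -2 - 4*o + 17*z)
B(-11, 15) - 1*452 = (-2 - 4*(-11) + 17*15) - 1*452 = (-2 + 44 + 255) - 452 = 297 - 452 = -155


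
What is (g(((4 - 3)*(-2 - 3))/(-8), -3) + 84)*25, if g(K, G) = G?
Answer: 2025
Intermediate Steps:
(g(((4 - 3)*(-2 - 3))/(-8), -3) + 84)*25 = (-3 + 84)*25 = 81*25 = 2025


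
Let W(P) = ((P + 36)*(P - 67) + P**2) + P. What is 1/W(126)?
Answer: 1/25560 ≈ 3.9124e-5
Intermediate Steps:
W(P) = P + P**2 + (-67 + P)*(36 + P) (W(P) = ((36 + P)*(-67 + P) + P**2) + P = ((-67 + P)*(36 + P) + P**2) + P = (P**2 + (-67 + P)*(36 + P)) + P = P + P**2 + (-67 + P)*(36 + P))
1/W(126) = 1/(-2412 - 30*126 + 2*126**2) = 1/(-2412 - 3780 + 2*15876) = 1/(-2412 - 3780 + 31752) = 1/25560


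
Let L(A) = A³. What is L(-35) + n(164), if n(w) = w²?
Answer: -15979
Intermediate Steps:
L(-35) + n(164) = (-35)³ + 164² = -42875 + 26896 = -15979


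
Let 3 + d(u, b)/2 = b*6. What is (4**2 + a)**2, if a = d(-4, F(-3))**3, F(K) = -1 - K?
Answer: 34199104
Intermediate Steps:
d(u, b) = -6 + 12*b (d(u, b) = -6 + 2*(b*6) = -6 + 2*(6*b) = -6 + 12*b)
a = 5832 (a = (-6 + 12*(-1 - 1*(-3)))**3 = (-6 + 12*(-1 + 3))**3 = (-6 + 12*2)**3 = (-6 + 24)**3 = 18**3 = 5832)
(4**2 + a)**2 = (4**2 + 5832)**2 = (16 + 5832)**2 = 5848**2 = 34199104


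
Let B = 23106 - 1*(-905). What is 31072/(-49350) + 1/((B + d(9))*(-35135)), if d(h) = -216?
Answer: -103909407247/165033767955 ≈ -0.62963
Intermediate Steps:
B = 24011 (B = 23106 + 905 = 24011)
31072/(-49350) + 1/((B + d(9))*(-35135)) = 31072/(-49350) + 1/((24011 - 216)*(-35135)) = 31072*(-1/49350) - 1/35135/23795 = -15536/24675 + (1/23795)*(-1/35135) = -15536/24675 - 1/836037325 = -103909407247/165033767955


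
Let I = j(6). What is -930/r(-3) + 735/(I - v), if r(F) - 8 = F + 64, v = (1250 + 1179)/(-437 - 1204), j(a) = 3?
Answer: 25461985/169096 ≈ 150.58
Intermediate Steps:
v = -2429/1641 (v = 2429/(-1641) = 2429*(-1/1641) = -2429/1641 ≈ -1.4802)
I = 3
r(F) = 72 + F (r(F) = 8 + (F + 64) = 8 + (64 + F) = 72 + F)
-930/r(-3) + 735/(I - v) = -930/(72 - 3) + 735/(3 - 1*(-2429/1641)) = -930/69 + 735/(3 + 2429/1641) = -930*1/69 + 735/(7352/1641) = -310/23 + 735*(1641/7352) = -310/23 + 1206135/7352 = 25461985/169096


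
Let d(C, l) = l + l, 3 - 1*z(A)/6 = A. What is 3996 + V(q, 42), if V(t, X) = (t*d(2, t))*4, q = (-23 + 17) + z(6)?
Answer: 8604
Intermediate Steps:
z(A) = 18 - 6*A
d(C, l) = 2*l
q = -24 (q = (-23 + 17) + (18 - 6*6) = -6 + (18 - 36) = -6 - 18 = -24)
V(t, X) = 8*t² (V(t, X) = (t*(2*t))*4 = (2*t²)*4 = 8*t²)
3996 + V(q, 42) = 3996 + 8*(-24)² = 3996 + 8*576 = 3996 + 4608 = 8604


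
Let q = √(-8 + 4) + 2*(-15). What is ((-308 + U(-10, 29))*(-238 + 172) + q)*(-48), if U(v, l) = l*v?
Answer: -1893024 - 96*I ≈ -1.893e+6 - 96.0*I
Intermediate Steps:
q = -30 + 2*I (q = √(-4) - 30 = 2*I - 30 = -30 + 2*I ≈ -30.0 + 2.0*I)
((-308 + U(-10, 29))*(-238 + 172) + q)*(-48) = ((-308 + 29*(-10))*(-238 + 172) + (-30 + 2*I))*(-48) = ((-308 - 290)*(-66) + (-30 + 2*I))*(-48) = (-598*(-66) + (-30 + 2*I))*(-48) = (39468 + (-30 + 2*I))*(-48) = (39438 + 2*I)*(-48) = -1893024 - 96*I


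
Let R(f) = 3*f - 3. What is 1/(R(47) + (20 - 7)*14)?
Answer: 1/320 ≈ 0.0031250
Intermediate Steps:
R(f) = -3 + 3*f
1/(R(47) + (20 - 7)*14) = 1/((-3 + 3*47) + (20 - 7)*14) = 1/((-3 + 141) + 13*14) = 1/(138 + 182) = 1/320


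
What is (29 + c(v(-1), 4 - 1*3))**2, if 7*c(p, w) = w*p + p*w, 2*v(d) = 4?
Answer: 42849/49 ≈ 874.47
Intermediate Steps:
v(d) = 2 (v(d) = (1/2)*4 = 2)
c(p, w) = 2*p*w/7 (c(p, w) = (w*p + p*w)/7 = (p*w + p*w)/7 = (2*p*w)/7 = 2*p*w/7)
(29 + c(v(-1), 4 - 1*3))**2 = (29 + (2/7)*2*(4 - 1*3))**2 = (29 + (2/7)*2*(4 - 3))**2 = (29 + (2/7)*2*1)**2 = (29 + 4/7)**2 = (207/7)**2 = 42849/49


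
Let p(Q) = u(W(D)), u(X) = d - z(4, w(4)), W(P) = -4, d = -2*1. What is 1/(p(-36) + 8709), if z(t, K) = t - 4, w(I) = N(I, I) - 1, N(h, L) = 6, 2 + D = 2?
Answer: 1/8707 ≈ 0.00011485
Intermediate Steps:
D = 0 (D = -2 + 2 = 0)
w(I) = 5 (w(I) = 6 - 1 = 5)
z(t, K) = -4 + t
d = -2
u(X) = -2 (u(X) = -2 - (-4 + 4) = -2 - 1*0 = -2 + 0 = -2)
p(Q) = -2
1/(p(-36) + 8709) = 1/(-2 + 8709) = 1/8707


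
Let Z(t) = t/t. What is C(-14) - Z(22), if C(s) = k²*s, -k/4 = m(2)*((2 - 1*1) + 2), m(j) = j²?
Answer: -32257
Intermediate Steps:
Z(t) = 1
k = -48 (k = -4*2²*((2 - 1*1) + 2) = -16*((2 - 1) + 2) = -16*(1 + 2) = -16*3 = -4*12 = -48)
C(s) = 2304*s (C(s) = (-48)²*s = 2304*s)
C(-14) - Z(22) = 2304*(-14) - 1*1 = -32256 - 1 = -32257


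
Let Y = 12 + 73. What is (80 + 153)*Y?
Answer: 19805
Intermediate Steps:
Y = 85
(80 + 153)*Y = (80 + 153)*85 = 233*85 = 19805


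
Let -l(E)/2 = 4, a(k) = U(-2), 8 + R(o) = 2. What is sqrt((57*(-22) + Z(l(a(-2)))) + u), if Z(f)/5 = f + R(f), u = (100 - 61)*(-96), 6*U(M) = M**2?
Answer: 2*I*sqrt(1267) ≈ 71.19*I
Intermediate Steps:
R(o) = -6 (R(o) = -8 + 2 = -6)
U(M) = M**2/6
a(k) = 2/3 (a(k) = (1/6)*(-2)**2 = (1/6)*4 = 2/3)
u = -3744 (u = 39*(-96) = -3744)
l(E) = -8 (l(E) = -2*4 = -8)
Z(f) = -30 + 5*f (Z(f) = 5*(f - 6) = 5*(-6 + f) = -30 + 5*f)
sqrt((57*(-22) + Z(l(a(-2)))) + u) = sqrt((57*(-22) + (-30 + 5*(-8))) - 3744) = sqrt((-1254 + (-30 - 40)) - 3744) = sqrt((-1254 - 70) - 3744) = sqrt(-1324 - 3744) = sqrt(-5068) = 2*I*sqrt(1267)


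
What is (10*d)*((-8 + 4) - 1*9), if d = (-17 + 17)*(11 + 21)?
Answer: 0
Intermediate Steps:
d = 0 (d = 0*32 = 0)
(10*d)*((-8 + 4) - 1*9) = (10*0)*((-8 + 4) - 1*9) = 0*(-4 - 9) = 0*(-13) = 0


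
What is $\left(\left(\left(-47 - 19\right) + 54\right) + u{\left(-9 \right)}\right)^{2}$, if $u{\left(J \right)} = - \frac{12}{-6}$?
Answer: $100$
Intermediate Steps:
$u{\left(J \right)} = 2$ ($u{\left(J \right)} = \left(-12\right) \left(- \frac{1}{6}\right) = 2$)
$\left(\left(\left(-47 - 19\right) + 54\right) + u{\left(-9 \right)}\right)^{2} = \left(\left(\left(-47 - 19\right) + 54\right) + 2\right)^{2} = \left(\left(-66 + 54\right) + 2\right)^{2} = \left(-12 + 2\right)^{2} = \left(-10\right)^{2} = 100$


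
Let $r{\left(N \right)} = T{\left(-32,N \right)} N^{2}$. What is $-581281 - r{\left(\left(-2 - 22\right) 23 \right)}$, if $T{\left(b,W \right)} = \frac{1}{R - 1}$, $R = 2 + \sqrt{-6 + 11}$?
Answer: $-505105 - 76176 \sqrt{5} \approx -6.7544 \cdot 10^{5}$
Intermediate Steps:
$R = 2 + \sqrt{5} \approx 4.2361$
$T{\left(b,W \right)} = \frac{1}{1 + \sqrt{5}}$ ($T{\left(b,W \right)} = \frac{1}{\left(2 + \sqrt{5}\right) - 1} = \frac{1}{1 + \sqrt{5}}$)
$r{\left(N \right)} = N^{2} \left(- \frac{1}{4} + \frac{\sqrt{5}}{4}\right)$ ($r{\left(N \right)} = \left(- \frac{1}{4} + \frac{\sqrt{5}}{4}\right) N^{2} = N^{2} \left(- \frac{1}{4} + \frac{\sqrt{5}}{4}\right)$)
$-581281 - r{\left(\left(-2 - 22\right) 23 \right)} = -581281 - \left(- \frac{\left(\left(-2 - 22\right) 23\right)^{2}}{4} + \frac{\sqrt{5} \left(\left(-2 - 22\right) 23\right)^{2}}{4}\right) = -581281 - \left(- \frac{\left(\left(-24\right) 23\right)^{2}}{4} + \frac{\sqrt{5} \left(\left(-24\right) 23\right)^{2}}{4}\right) = -581281 - \left(- \frac{\left(-552\right)^{2}}{4} + \frac{\sqrt{5} \left(-552\right)^{2}}{4}\right) = -581281 - \left(\left(- \frac{1}{4}\right) 304704 + \frac{1}{4} \sqrt{5} \cdot 304704\right) = -581281 - \left(-76176 + 76176 \sqrt{5}\right) = -581281 + \left(76176 - 76176 \sqrt{5}\right) = -505105 - 76176 \sqrt{5}$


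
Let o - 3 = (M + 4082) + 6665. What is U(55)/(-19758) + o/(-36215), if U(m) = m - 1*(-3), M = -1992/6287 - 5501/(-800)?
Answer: -539747929692373/1799429857356000 ≈ -0.29995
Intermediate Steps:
M = 32991187/5029600 (M = -1992*1/6287 - 5501*(-1/800) = -1992/6287 + 5501/800 = 32991187/5029600 ≈ 6.5594)
U(m) = 3 + m (U(m) = m + 3 = 3 + m)
o = 54101191187/5029600 (o = 3 + ((32991187/5029600 + 4082) + 6665) = 3 + (20563818387/5029600 + 6665) = 3 + 54086102387/5029600 = 54101191187/5029600 ≈ 10757.)
U(55)/(-19758) + o/(-36215) = (3 + 55)/(-19758) + (54101191187/5029600)/(-36215) = 58*(-1/19758) + (54101191187/5029600)*(-1/36215) = -29/9879 - 54101191187/182146964000 = -539747929692373/1799429857356000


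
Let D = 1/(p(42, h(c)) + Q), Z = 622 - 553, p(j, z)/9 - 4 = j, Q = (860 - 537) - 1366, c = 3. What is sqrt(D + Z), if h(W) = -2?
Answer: 10*sqrt(272986)/629 ≈ 8.3065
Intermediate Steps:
Q = -1043 (Q = 323 - 1366 = -1043)
p(j, z) = 36 + 9*j
Z = 69
D = -1/629 (D = 1/((36 + 9*42) - 1043) = 1/((36 + 378) - 1043) = 1/(414 - 1043) = 1/(-629) = -1/629 ≈ -0.0015898)
sqrt(D + Z) = sqrt(-1/629 + 69) = sqrt(43400/629) = 10*sqrt(272986)/629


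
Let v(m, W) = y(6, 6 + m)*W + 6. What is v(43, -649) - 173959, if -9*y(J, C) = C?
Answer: -1533776/9 ≈ -1.7042e+5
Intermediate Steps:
y(J, C) = -C/9
v(m, W) = 6 + W*(-2/3 - m/9) (v(m, W) = (-(6 + m)/9)*W + 6 = (-2/3 - m/9)*W + 6 = W*(-2/3 - m/9) + 6 = 6 + W*(-2/3 - m/9))
v(43, -649) - 173959 = (6 - 1/9*(-649)*(6 + 43)) - 173959 = (6 - 1/9*(-649)*49) - 173959 = (6 + 31801/9) - 173959 = 31855/9 - 173959 = -1533776/9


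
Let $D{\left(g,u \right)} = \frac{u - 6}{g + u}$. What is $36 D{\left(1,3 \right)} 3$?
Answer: $-81$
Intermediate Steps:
$D{\left(g,u \right)} = \frac{-6 + u}{g + u}$
$36 D{\left(1,3 \right)} 3 = 36 \frac{-6 + 3}{1 + 3} \cdot 3 = 36 \cdot \frac{1}{4} \left(-3\right) 3 = 36 \left(- \frac{3}{4}\right) 3 = \left(-27\right) 3 = -81$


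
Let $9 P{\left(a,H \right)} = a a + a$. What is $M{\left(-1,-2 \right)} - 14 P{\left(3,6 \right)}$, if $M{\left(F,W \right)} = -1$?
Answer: $- \frac{59}{3} \approx -19.667$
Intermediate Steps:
$P{\left(a,H \right)} = \frac{a}{9} + \frac{a^{2}}{9}$ ($P{\left(a,H \right)} = \frac{a a + a}{9} = \frac{a^{2} + a}{9} = \frac{a + a^{2}}{9} = \frac{a}{9} + \frac{a^{2}}{9}$)
$M{\left(-1,-2 \right)} - 14 P{\left(3,6 \right)} = -1 - 14 \cdot \frac{1}{9} \cdot 3 \left(1 + 3\right) = -1 - 14 \cdot \frac{1}{9} \cdot 3 \cdot 4 = -1 - \frac{56}{3} = - \frac{59}{3}$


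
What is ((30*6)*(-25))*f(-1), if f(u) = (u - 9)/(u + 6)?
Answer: 9000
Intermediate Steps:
f(u) = (-9 + u)/(6 + u)
((30*6)*(-25))*f(-1) = ((30*6)*(-25))*((-9 - 1)/(6 - 1)) = (180*(-25))*(-10/5) = -900*(-10) = -4500*(-2) = 9000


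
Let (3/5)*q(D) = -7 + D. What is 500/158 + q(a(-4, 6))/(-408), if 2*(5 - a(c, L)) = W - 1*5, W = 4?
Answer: 204395/64464 ≈ 3.1707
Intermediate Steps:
a(c, L) = 11/2 (a(c, L) = 5 - (4 - 1*5)/2 = 5 - (4 - 5)/2 = 5 - ½*(-1) = 5 + ½ = 11/2)
q(D) = -35/3 + 5*D/3 (q(D) = 5*(-7 + D)/3 = -35/3 + 5*D/3)
500/158 + q(a(-4, 6))/(-408) = 500/158 + (-35/3 + (5/3)*(11/2))/(-408) = 500*(1/158) + (-35/3 + 55/6)*(-1/408) = 250/79 - 5/2*(-1/408) = 250/79 + 5/816 = 204395/64464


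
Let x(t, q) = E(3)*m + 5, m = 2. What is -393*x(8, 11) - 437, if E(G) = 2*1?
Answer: -3974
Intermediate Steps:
E(G) = 2
x(t, q) = 9 (x(t, q) = 2*2 + 5 = 4 + 5 = 9)
-393*x(8, 11) - 437 = -393*9 - 437 = -3537 - 437 = -3974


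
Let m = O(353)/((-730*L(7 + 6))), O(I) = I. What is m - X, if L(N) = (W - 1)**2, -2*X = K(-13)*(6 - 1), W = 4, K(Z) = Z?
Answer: -106939/3285 ≈ -32.554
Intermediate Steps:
X = 65/2 (X = -(-13)*(6 - 1)/2 = -(-13)*5/2 = -1/2*(-65) = 65/2 ≈ 32.500)
L(N) = 9 (L(N) = (4 - 1)**2 = 3**2 = 9)
m = -353/6570 (m = 353/((-730*9)) = 353/(-6570) = 353*(-1/6570) = -353/6570 ≈ -0.053729)
m - X = -353/6570 - 1*65/2 = -353/6570 - 65/2 = -106939/3285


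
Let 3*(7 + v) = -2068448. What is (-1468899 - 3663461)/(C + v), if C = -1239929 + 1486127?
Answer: 3079416/265975 ≈ 11.578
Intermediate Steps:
C = 246198
v = -2068469/3 (v = -7 + (⅓)*(-2068448) = -7 - 2068448/3 = -2068469/3 ≈ -6.8949e+5)
(-1468899 - 3663461)/(C + v) = (-1468899 - 3663461)/(246198 - 2068469/3) = -5132360/(-1329875/3) = -5132360*(-3/1329875) = 3079416/265975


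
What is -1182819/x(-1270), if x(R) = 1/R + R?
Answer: 1502180130/1612901 ≈ 931.35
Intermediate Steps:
x(R) = R + 1/R
-1182819/x(-1270) = -1182819/(-1270 + 1/(-1270)) = -1182819/(-1270 - 1/1270) = -1182819/(-1612901/1270) = -1182819*(-1270/1612901) = 1502180130/1612901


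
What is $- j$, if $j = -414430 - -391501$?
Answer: $22929$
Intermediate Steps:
$j = -22929$ ($j = -414430 + 391501 = -22929$)
$- j = \left(-1\right) \left(-22929\right) = 22929$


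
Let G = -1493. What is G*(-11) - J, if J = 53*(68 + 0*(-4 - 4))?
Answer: 12819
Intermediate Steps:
J = 3604 (J = 53*(68 + 0*(-8)) = 53*(68 + 0) = 53*68 = 3604)
G*(-11) - J = -1493*(-11) - 1*3604 = 16423 - 3604 = 12819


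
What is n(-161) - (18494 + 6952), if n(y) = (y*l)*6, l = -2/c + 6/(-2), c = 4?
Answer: -22065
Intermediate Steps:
l = -7/2 (l = -2/4 + 6/(-2) = -2*¼ + 6*(-½) = -½ - 3 = -7/2 ≈ -3.5000)
n(y) = -21*y (n(y) = (y*(-7/2))*6 = -7*y/2*6 = -21*y)
n(-161) - (18494 + 6952) = -21*(-161) - (18494 + 6952) = 3381 - 1*25446 = 3381 - 25446 = -22065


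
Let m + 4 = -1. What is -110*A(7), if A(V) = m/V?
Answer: 550/7 ≈ 78.571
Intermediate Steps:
m = -5 (m = -4 - 1 = -5)
A(V) = -5/V
-110*A(7) = -(-550)/7 = -110*(-5/7) = 550/7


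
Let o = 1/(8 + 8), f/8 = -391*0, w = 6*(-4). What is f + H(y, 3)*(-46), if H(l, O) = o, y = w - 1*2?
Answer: -23/8 ≈ -2.8750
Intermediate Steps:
w = -24
y = -26 (y = -24 - 1*2 = -24 - 2 = -26)
f = 0 (f = 8*(-391*0) = 8*0 = 0)
o = 1/16 ≈ 0.062500
H(l, O) = 1/16
f + H(y, 3)*(-46) = 0 + (1/16)*(-46) = 0 - 23/8 = -23/8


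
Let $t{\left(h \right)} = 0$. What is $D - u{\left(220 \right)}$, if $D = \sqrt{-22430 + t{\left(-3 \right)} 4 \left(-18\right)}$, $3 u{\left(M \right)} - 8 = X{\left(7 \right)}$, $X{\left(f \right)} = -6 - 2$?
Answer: $i \sqrt{22430} \approx 149.77 i$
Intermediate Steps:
$X{\left(f \right)} = -8$
$u{\left(M \right)} = 0$ ($u{\left(M \right)} = \frac{8}{3} + \frac{1}{3} \left(-8\right) = \frac{8}{3} - \frac{8}{3} = 0$)
$D = i \sqrt{22430}$ ($D = \sqrt{-22430 + 0 \cdot 4 \left(-18\right)} = \sqrt{-22430 + 0 \left(-18\right)} = \sqrt{-22430 + 0} = \sqrt{-22430} = i \sqrt{22430} \approx 149.77 i$)
$D - u{\left(220 \right)} = i \sqrt{22430} - 0 = i \sqrt{22430} + 0 = i \sqrt{22430}$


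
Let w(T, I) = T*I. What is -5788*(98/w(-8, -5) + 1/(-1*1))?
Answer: -41963/5 ≈ -8392.6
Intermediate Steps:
w(T, I) = I*T
-5788*(98/w(-8, -5) + 1/(-1*1)) = -5788*(98/((-5*(-8))) + 1/(-1*1)) = -5788*(98/40 - 1*1) = -5788*(98*(1/40) - 1) = -5788*(49/20 - 1) = -5788*29/20 = -41963/5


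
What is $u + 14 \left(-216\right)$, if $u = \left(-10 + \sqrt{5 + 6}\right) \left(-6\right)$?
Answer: $-2964 - 6 \sqrt{11} \approx -2983.9$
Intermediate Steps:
$u = 60 - 6 \sqrt{11}$ ($u = \left(-10 + \sqrt{11}\right) \left(-6\right) = 60 - 6 \sqrt{11} \approx 40.1$)
$u + 14 \left(-216\right) = \left(60 - 6 \sqrt{11}\right) + 14 \left(-216\right) = \left(60 - 6 \sqrt{11}\right) - 3024 = -2964 - 6 \sqrt{11}$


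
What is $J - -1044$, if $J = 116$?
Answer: $1160$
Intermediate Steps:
$J - -1044 = 116 - -1044 = 116 + 1044 = 1160$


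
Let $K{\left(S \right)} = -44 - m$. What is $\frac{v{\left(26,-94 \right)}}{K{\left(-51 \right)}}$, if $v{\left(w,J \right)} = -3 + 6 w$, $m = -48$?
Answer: $\frac{153}{4} \approx 38.25$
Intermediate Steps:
$K{\left(S \right)} = 4$ ($K{\left(S \right)} = -44 - -48 = -44 + 48 = 4$)
$\frac{v{\left(26,-94 \right)}}{K{\left(-51 \right)}} = \frac{-3 + 6 \cdot 26}{4} = \left(-3 + 156\right) \frac{1}{4} = 153 \cdot \frac{1}{4} = \frac{153}{4}$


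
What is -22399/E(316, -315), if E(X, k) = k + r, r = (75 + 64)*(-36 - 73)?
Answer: 22399/15466 ≈ 1.4483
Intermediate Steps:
r = -15151 (r = 139*(-109) = -15151)
E(X, k) = -15151 + k (E(X, k) = k - 15151 = -15151 + k)
-22399/E(316, -315) = -22399/(-15151 - 315) = -22399/(-15466) = -22399*(-1/15466) = 22399/15466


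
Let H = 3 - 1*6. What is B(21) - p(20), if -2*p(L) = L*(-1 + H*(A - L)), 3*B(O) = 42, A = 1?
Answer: 574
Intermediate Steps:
B(O) = 14 (B(O) = (⅓)*42 = 14)
H = -3 (H = 3 - 6 = -3)
p(L) = -L*(-4 + 3*L)/2 (p(L) = -L*(-1 - 3*(1 - L))/2 = -L*(-1 + (-3 + 3*L))/2 = -L*(-4 + 3*L)/2)
B(21) - p(20) = 14 - 20*(4 - 3*20)/2 = 14 - 20*(4 - 60)/2 = 14 - 20*(-56)/2 = 14 - 1*(-560) = 14 + 560 = 574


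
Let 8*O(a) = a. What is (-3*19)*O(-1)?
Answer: 57/8 ≈ 7.1250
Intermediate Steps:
O(a) = a/8
(-3*19)*O(-1) = (-3*19)*((1/8)*(-1)) = -57*(-1/8) = 57/8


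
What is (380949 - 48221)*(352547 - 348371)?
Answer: 1389472128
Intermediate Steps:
(380949 - 48221)*(352547 - 348371) = 332728*4176 = 1389472128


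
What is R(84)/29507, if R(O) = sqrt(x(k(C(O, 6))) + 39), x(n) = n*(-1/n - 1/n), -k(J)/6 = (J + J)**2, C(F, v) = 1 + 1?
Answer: sqrt(37)/29507 ≈ 0.00020615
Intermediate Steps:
C(F, v) = 2
k(J) = -24*J**2 (k(J) = -6*(J + J)**2 = -6*4*J**2 = -24*J**2)
x(n) = -2 (x(n) = n*(-2/n) = -2)
R(O) = sqrt(37) (R(O) = sqrt(-2 + 39) = sqrt(37))
R(84)/29507 = sqrt(37)/29507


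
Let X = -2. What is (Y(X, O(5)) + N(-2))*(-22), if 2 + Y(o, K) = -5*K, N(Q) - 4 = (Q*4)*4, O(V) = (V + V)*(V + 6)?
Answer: 12760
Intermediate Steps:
O(V) = 2*V*(6 + V) (O(V) = (2*V)*(6 + V) = 2*V*(6 + V))
N(Q) = 4 + 16*Q (N(Q) = 4 + (Q*4)*4 = 4 + (4*Q)*4 = 4 + 16*Q)
Y(o, K) = -2 - 5*K
(Y(X, O(5)) + N(-2))*(-22) = ((-2 - 10*5*(6 + 5)) + (4 + 16*(-2)))*(-22) = ((-2 - 10*5*11) + (4 - 32))*(-22) = ((-2 - 5*110) - 28)*(-22) = ((-2 - 550) - 28)*(-22) = (-552 - 28)*(-22) = -580*(-22) = 12760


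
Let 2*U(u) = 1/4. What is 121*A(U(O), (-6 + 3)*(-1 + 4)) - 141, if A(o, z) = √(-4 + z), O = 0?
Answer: -141 + 121*I*√13 ≈ -141.0 + 436.27*I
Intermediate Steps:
U(u) = ⅛ (U(u) = (½)/4 = (½)*(¼) = ⅛)
121*A(U(O), (-6 + 3)*(-1 + 4)) - 141 = 121*√(-4 + (-6 + 3)*(-1 + 4)) - 141 = 121*√(-4 - 3*3) - 141 = 121*√(-4 - 9) - 141 = 121*√(-13) - 141 = 121*(I*√13) - 141 = 121*I*√13 - 141 = -141 + 121*I*√13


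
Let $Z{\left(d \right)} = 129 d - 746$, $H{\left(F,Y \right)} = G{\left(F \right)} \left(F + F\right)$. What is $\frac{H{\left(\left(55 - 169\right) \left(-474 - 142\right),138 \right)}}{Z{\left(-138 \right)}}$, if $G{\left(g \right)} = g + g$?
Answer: $- \frac{4931410176}{4637} \approx -1.0635 \cdot 10^{6}$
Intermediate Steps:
$G{\left(g \right)} = 2 g$
$H{\left(F,Y \right)} = 4 F^{2}$ ($H{\left(F,Y \right)} = 2 F \left(F + F\right) = 2 F 2 F = 4 F^{2}$)
$Z{\left(d \right)} = -746 + 129 d$
$\frac{H{\left(\left(55 - 169\right) \left(-474 - 142\right),138 \right)}}{Z{\left(-138 \right)}} = \frac{4 \left(\left(55 - 169\right) \left(-474 - 142\right)\right)^{2}}{-746 + 129 \left(-138\right)} = \frac{4 \left(\left(-114\right) \left(-616\right)\right)^{2}}{-746 - 17802} = \frac{4 \cdot 70224^{2}}{-18548} = 4 \cdot 4931410176 \left(- \frac{1}{18548}\right) = 19725640704 \left(- \frac{1}{18548}\right) = - \frac{4931410176}{4637}$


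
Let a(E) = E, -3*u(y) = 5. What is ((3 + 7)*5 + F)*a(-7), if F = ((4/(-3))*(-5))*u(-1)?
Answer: -2450/9 ≈ -272.22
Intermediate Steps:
u(y) = -5/3 (u(y) = -1/3*5 = -5/3)
F = -100/9 (F = ((4/(-3))*(-5))*(-5/3) = ((4*(-1/3))*(-5))*(-5/3) = -4/3*(-5)*(-5/3) = (20/3)*(-5/3) = -100/9 ≈ -11.111)
((3 + 7)*5 + F)*a(-7) = ((3 + 7)*5 - 100/9)*(-7) = (10*5 - 100/9)*(-7) = (50 - 100/9)*(-7) = (350/9)*(-7) = -2450/9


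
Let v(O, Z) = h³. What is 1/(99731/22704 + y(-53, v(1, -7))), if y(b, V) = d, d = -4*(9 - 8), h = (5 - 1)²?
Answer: 22704/8915 ≈ 2.5467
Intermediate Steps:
h = 16 (h = 4² = 16)
v(O, Z) = 4096 (v(O, Z) = 16³ = 4096)
d = -4 (d = -4*1 = -4)
y(b, V) = -4
1/(99731/22704 + y(-53, v(1, -7))) = 1/(99731/22704 - 4) = 1/(8915/22704) = 22704/8915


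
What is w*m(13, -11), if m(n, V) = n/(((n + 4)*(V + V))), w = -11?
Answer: 13/34 ≈ 0.38235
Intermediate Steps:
m(n, V) = n/(2*V*(4 + n)) (m(n, V) = n/(((4 + n)*(2*V))) = n/((2*V*(4 + n))) = n*(1/(2*V*(4 + n))) = n/(2*V*(4 + n)))
w*m(13, -11) = -11*13/(2*(-11)*(4 + 13)) = -11*13*(-1)/(2*11*17) = -11*(-13/374) = 13/34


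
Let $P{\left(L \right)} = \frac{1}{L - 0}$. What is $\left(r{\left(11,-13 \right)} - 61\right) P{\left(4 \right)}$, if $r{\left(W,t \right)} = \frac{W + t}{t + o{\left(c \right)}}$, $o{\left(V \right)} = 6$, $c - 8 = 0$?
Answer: $- \frac{425}{28} \approx -15.179$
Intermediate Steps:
$c = 8$ ($c = 8 + 0 = 8$)
$P{\left(L \right)} = \frac{1}{L}$ ($P{\left(L \right)} = \frac{1}{L + 0} = \frac{1}{L}$)
$r{\left(W,t \right)} = \frac{W + t}{6 + t}$ ($r{\left(W,t \right)} = \frac{W + t}{t + 6} = \frac{W + t}{6 + t}$)
$\left(r{\left(11,-13 \right)} - 61\right) P{\left(4 \right)} = \frac{\frac{11 - 13}{6 - 13} - 61}{4} = \left(\frac{1}{-7} \left(-2\right) - 61\right) \frac{1}{4} = \left(\left(- \frac{1}{7}\right) \left(-2\right) - 61\right) \frac{1}{4} = \left(\frac{2}{7} - 61\right) \frac{1}{4} = \left(- \frac{425}{7}\right) \frac{1}{4} = - \frac{425}{28}$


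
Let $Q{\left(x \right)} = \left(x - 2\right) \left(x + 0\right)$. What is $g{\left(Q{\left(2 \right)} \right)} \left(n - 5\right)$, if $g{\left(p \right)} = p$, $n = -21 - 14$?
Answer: $0$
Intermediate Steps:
$Q{\left(x \right)} = x \left(-2 + x\right)$ ($Q{\left(x \right)} = \left(-2 + x\right) x = x \left(-2 + x\right)$)
$n = -35$ ($n = -21 - 14 = -35$)
$g{\left(Q{\left(2 \right)} \right)} \left(n - 5\right) = 2 \left(-2 + 2\right) \left(-35 - 5\right) = 2 \cdot 0 \left(-40\right) = 0 \left(-40\right) = 0$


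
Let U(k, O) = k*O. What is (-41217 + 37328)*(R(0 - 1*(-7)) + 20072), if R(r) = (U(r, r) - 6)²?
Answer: -85250769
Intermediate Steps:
U(k, O) = O*k
R(r) = (-6 + r²)² (R(r) = (r*r - 6)² = (r² - 6)² = (-6 + r²)²)
(-41217 + 37328)*(R(0 - 1*(-7)) + 20072) = (-41217 + 37328)*((-6 + (0 - 1*(-7))²)² + 20072) = -3889*((-6 + (0 + 7)²)² + 20072) = -3889*((-6 + 7²)² + 20072) = -3889*((-6 + 49)² + 20072) = -3889*(43² + 20072) = -3889*(1849 + 20072) = -3889*21921 = -85250769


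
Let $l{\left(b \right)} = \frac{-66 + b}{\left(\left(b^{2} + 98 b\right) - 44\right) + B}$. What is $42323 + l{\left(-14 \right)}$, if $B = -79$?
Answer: $\frac{54977657}{1299} \approx 42323.0$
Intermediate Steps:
$l{\left(b \right)} = \frac{-66 + b}{-123 + b^{2} + 98 b}$ ($l{\left(b \right)} = \frac{-66 + b}{\left(\left(b^{2} + 98 b\right) - 44\right) - 79} = \frac{-66 + b}{\left(-44 + b^{2} + 98 b\right) - 79} = \frac{-66 + b}{-123 + b^{2} + 98 b}$)
$42323 + l{\left(-14 \right)} = 42323 + \frac{-66 - 14}{-123 + \left(-14\right)^{2} + 98 \left(-14\right)} = 42323 + \frac{1}{-123 + 196 - 1372} \left(-80\right) = 42323 + \frac{1}{-1299} \left(-80\right) = 42323 - - \frac{80}{1299} = 42323 + \frac{80}{1299} = \frac{54977657}{1299}$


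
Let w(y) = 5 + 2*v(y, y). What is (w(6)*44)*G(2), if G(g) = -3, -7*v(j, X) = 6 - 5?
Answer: -4356/7 ≈ -622.29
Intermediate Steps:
v(j, X) = -1/7 (v(j, X) = -(6 - 5)/7 = -1/7*1 = -1/7)
w(y) = 33/7 (w(y) = 5 + 2*(-1/7) = 5 - 2/7 = 33/7)
(w(6)*44)*G(2) = ((33/7)*44)*(-3) = (1452/7)*(-3) = -4356/7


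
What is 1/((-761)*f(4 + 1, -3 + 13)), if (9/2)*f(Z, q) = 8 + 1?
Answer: -1/1522 ≈ -0.00065703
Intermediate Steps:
f(Z, q) = 2 (f(Z, q) = 2*(8 + 1)/9 = (2/9)*9 = 2)
1/((-761)*f(4 + 1, -3 + 13)) = 1/(-761*2) = -1/761*1/2 = -1/1522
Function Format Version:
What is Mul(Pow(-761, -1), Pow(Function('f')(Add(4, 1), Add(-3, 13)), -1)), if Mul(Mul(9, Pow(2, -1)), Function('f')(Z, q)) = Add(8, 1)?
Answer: Rational(-1, 1522) ≈ -0.00065703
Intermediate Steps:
Function('f')(Z, q) = 2 (Function('f')(Z, q) = Mul(Rational(2, 9), Add(8, 1)) = Mul(Rational(2, 9), 9) = 2)
Mul(Pow(-761, -1), Pow(Function('f')(Add(4, 1), Add(-3, 13)), -1)) = Mul(Pow(-761, -1), Pow(2, -1)) = Mul(Rational(-1, 761), Rational(1, 2)) = Rational(-1, 1522)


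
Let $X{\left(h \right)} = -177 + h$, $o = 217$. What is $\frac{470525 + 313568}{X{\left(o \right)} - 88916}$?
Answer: $- \frac{784093}{88876} \approx -8.8223$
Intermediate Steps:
$\frac{470525 + 313568}{X{\left(o \right)} - 88916} = \frac{470525 + 313568}{\left(-177 + 217\right) - 88916} = \frac{784093}{40 - 88916} = \frac{784093}{-88876} = 784093 \left(- \frac{1}{88876}\right) = - \frac{784093}{88876}$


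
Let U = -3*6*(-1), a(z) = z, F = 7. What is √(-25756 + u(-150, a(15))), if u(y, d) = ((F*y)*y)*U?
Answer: 2*√702311 ≈ 1676.1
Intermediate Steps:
U = 18 (U = -18*(-1) = 18)
u(y, d) = 126*y² (u(y, d) = ((7*y)*y)*18 = (7*y²)*18 = 126*y²)
√(-25756 + u(-150, a(15))) = √(-25756 + 126*(-150)²) = √(-25756 + 126*22500) = √(-25756 + 2835000) = √2809244 = 2*√702311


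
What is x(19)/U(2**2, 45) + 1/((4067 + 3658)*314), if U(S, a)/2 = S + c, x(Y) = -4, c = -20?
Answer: 1212829/9702600 ≈ 0.12500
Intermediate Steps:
U(S, a) = -40 + 2*S (U(S, a) = 2*(S - 20) = 2*(-20 + S) = -40 + 2*S)
x(19)/U(2**2, 45) + 1/((4067 + 3658)*314) = -4/(-40 + 2*2**2) + 1/((4067 + 3658)*314) = -4/(-40 + 2*4) + (1/314)/7725 = -4/(-40 + 8) + (1/7725)*(1/314) = -4/(-32) + 1/2425650 = -4*(-1/32) + 1/2425650 = 1/8 + 1/2425650 = 1212829/9702600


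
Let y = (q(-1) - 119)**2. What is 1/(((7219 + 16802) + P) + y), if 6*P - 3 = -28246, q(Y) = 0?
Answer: 6/200849 ≈ 2.9873e-5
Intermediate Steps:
P = -28243/6 (P = 1/2 + (1/6)*(-28246) = 1/2 - 14123/3 = -28243/6 ≈ -4707.2)
y = 14161 (y = (0 - 119)**2 = (-119)**2 = 14161)
1/(((7219 + 16802) + P) + y) = 1/(((7219 + 16802) - 28243/6) + 14161) = 1/((24021 - 28243/6) + 14161) = 1/(115883/6 + 14161) = 1/(200849/6) = 6/200849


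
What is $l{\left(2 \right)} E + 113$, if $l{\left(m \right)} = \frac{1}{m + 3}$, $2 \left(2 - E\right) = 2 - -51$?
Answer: $\frac{1081}{10} \approx 108.1$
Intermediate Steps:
$E = - \frac{49}{2}$ ($E = 2 - \frac{2 - -51}{2} = 2 - \frac{2 + 51}{2} = 2 - \frac{53}{2} = - \frac{49}{2} \approx -24.5$)
$l{\left(m \right)} = \frac{1}{3 + m}$
$l{\left(2 \right)} E + 113 = \frac{1}{3 + 2} \left(- \frac{49}{2}\right) + 113 = \frac{1}{5} \left(- \frac{49}{2}\right) + 113 = - \frac{49}{10} + 113 = \frac{1081}{10}$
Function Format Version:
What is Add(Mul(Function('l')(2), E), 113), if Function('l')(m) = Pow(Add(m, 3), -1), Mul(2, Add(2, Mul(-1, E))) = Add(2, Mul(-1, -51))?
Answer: Rational(1081, 10) ≈ 108.10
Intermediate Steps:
E = Rational(-49, 2) (E = Add(2, Mul(Rational(-1, 2), Add(2, Mul(-1, -51)))) = Add(2, Mul(Rational(-1, 2), Add(2, 51))) = Add(2, Mul(Rational(-1, 2), 53)) = Add(2, Rational(-53, 2)) = Rational(-49, 2) ≈ -24.500)
Function('l')(m) = Pow(Add(3, m), -1)
Add(Mul(Function('l')(2), E), 113) = Add(Mul(Pow(Add(3, 2), -1), Rational(-49, 2)), 113) = Add(Mul(Pow(5, -1), Rational(-49, 2)), 113) = Add(Mul(Rational(1, 5), Rational(-49, 2)), 113) = Add(Rational(-49, 10), 113) = Rational(1081, 10)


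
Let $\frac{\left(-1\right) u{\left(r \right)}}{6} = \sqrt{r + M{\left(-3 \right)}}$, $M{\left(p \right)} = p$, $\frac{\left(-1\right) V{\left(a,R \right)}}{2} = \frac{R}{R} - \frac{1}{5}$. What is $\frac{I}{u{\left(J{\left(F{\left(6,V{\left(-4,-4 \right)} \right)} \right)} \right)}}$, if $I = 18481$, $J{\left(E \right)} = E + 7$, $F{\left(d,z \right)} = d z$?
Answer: $\frac{18481 i \sqrt{35}}{84} \approx 1301.6 i$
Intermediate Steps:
$V{\left(a,R \right)} = - \frac{8}{5}$ ($V{\left(a,R \right)} = - 2 \left(\frac{R}{R} - \frac{1}{5}\right) = - 2 \left(1 - \frac{1}{5}\right) = \left(-2\right) \frac{4}{5} = - \frac{8}{5}$)
$J{\left(E \right)} = 7 + E$
$u{\left(r \right)} = - 6 \sqrt{-3 + r}$ ($u{\left(r \right)} = - 6 \sqrt{r - 3} = - 6 \sqrt{-3 + r}$)
$\frac{I}{u{\left(J{\left(F{\left(6,V{\left(-4,-4 \right)} \right)} \right)} \right)}} = \frac{18481}{\left(-6\right) \sqrt{-3 + \left(7 + 6 \left(- \frac{8}{5}\right)\right)}} = \frac{18481}{\left(-6\right) \sqrt{-3 + \left(7 - \frac{48}{5}\right)}} = \frac{18481}{\left(-6\right) \sqrt{-3 - \frac{13}{5}}} = \frac{18481}{\left(-6\right) \sqrt{- \frac{28}{5}}} = \frac{18481}{\left(-6\right) \frac{2 i \sqrt{35}}{5}} = \frac{18481}{\left(- \frac{12}{5}\right) i \sqrt{35}} = 18481 \frac{i \sqrt{35}}{84} = \frac{18481 i \sqrt{35}}{84}$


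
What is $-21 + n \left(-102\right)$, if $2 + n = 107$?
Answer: $-10731$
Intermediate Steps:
$n = 105$ ($n = -2 + 107 = 105$)
$-21 + n \left(-102\right) = -21 + 105 \left(-102\right) = -21 - 10710 = -10731$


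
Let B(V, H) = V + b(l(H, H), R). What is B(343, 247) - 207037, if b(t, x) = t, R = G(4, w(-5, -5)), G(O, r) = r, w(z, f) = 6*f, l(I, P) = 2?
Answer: -206692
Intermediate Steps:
R = -30 (R = 6*(-5) = -30)
B(V, H) = 2 + V (B(V, H) = V + 2 = 2 + V)
B(343, 247) - 207037 = (2 + 343) - 207037 = 345 - 207037 = -206692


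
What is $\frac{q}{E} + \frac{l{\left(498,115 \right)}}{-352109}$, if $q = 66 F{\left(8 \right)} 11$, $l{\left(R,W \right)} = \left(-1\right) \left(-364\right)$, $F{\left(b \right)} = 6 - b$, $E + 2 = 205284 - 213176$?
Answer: $\frac{254194426}{1389774223} \approx 0.1829$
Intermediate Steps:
$E = -7894$ ($E = -2 + \left(205284 - 213176\right) = -2 - 7892 = -7894$)
$l{\left(R,W \right)} = 364$
$q = -1452$ ($q = 66 \left(6 - 8\right) 11 = 66 \left(-2\right) 11 = \left(-132\right) 11 = -1452$)
$\frac{q}{E} + \frac{l{\left(498,115 \right)}}{-352109} = - \frac{1452}{-7894} + \frac{364}{-352109} = \left(-1452\right) \left(- \frac{1}{7894}\right) + 364 \left(- \frac{1}{352109}\right) = \frac{726}{3947} - \frac{364}{352109} = \frac{254194426}{1389774223}$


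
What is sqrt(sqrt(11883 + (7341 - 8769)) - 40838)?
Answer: sqrt(-40838 + sqrt(10455)) ≈ 201.83*I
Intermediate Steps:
sqrt(sqrt(11883 + (7341 - 8769)) - 40838) = sqrt(sqrt(11883 - 1428) - 40838) = sqrt(sqrt(10455) - 40838) = sqrt(-40838 + sqrt(10455))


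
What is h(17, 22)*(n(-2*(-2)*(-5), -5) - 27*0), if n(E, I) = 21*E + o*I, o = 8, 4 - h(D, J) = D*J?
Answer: 170200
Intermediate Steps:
h(D, J) = 4 - D*J
n(E, I) = 8*I + 21*E (n(E, I) = 21*E + 8*I = 8*I + 21*E)
h(17, 22)*(n(-2*(-2)*(-5), -5) - 27*0) = (4 - 1*17*22)*((8*(-5) + 21*(-2*(-2)*(-5))) - 27*0) = (4 - 374)*((-40 + 21*(4*(-5))) + 0) = -370*((-40 + 21*(-20)) + 0) = -370*((-40 - 420) + 0) = -370*(-460 + 0) = -370*(-460) = 170200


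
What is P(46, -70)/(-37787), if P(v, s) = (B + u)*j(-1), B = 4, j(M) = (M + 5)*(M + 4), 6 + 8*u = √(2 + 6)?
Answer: -39/37787 - 3*√2/37787 ≈ -0.0011444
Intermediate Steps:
u = -¾ + √2/4 (u = -¾ + √(2 + 6)/8 = -¾ + √8/8 = -¾ + (2*√2)/8 = -¾ + √2/4 ≈ -0.39645)
j(M) = (4 + M)*(5 + M) (j(M) = (5 + M)*(4 + M) = (4 + M)*(5 + M))
P(v, s) = 39 + 3*√2 (P(v, s) = (4 + (-¾ + √2/4))*(20 + (-1)² + 9*(-1)) = (13/4 + √2/4)*(20 + 1 - 9) = (13/4 + √2/4)*12 = 39 + 3*√2)
P(46, -70)/(-37787) = (39 + 3*√2)/(-37787) = (39 + 3*√2)*(-1/37787) = -39/37787 - 3*√2/37787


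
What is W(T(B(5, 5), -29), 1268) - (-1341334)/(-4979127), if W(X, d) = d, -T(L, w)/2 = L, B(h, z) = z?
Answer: 6312191702/4979127 ≈ 1267.7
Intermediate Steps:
T(L, w) = -2*L
W(T(B(5, 5), -29), 1268) - (-1341334)/(-4979127) = 1268 - (-1341334)/(-4979127) = 1268 - (-1341334)*(-1)/4979127 = 1268 - 1*1341334/4979127 = 1268 - 1341334/4979127 = 6312191702/4979127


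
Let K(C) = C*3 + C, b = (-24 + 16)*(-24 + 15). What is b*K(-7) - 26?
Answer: -2042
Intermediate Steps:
b = 72 (b = -8*(-9) = 72)
K(C) = 4*C (K(C) = 3*C + C = 4*C)
b*K(-7) - 26 = 72*(4*(-7)) - 26 = 72*(-28) - 26 = -2016 - 26 = -2042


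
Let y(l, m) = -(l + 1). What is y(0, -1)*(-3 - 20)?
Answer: 23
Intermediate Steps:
y(l, m) = -1 - l (y(l, m) = -(1 + l) = -1 - l)
y(0, -1)*(-3 - 20) = (-1 - 1*0)*(-3 - 20) = (-1 + 0)*(-23) = -1*(-23) = 23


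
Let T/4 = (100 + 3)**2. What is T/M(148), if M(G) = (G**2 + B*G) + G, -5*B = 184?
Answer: 53045/20757 ≈ 2.5555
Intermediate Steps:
B = -184/5 (B = -1/5*184 = -184/5 ≈ -36.800)
T = 42436 (T = 4*(100 + 3)**2 = 4*103**2 = 4*10609 = 42436)
M(G) = G**2 - 179*G/5 (M(G) = (G**2 - 184*G/5) + G = G**2 - 179*G/5)
T/M(148) = 42436/(((1/5)*148*(-179 + 5*148))) = 42436/(((1/5)*148*(-179 + 740))) = 42436/(((1/5)*148*561)) = 42436/(83028/5) = 42436*(5/83028) = 53045/20757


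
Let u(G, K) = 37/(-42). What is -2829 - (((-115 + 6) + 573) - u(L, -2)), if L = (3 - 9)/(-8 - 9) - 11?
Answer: -138343/42 ≈ -3293.9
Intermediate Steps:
L = -181/17 (L = -6/(-17) - 11 = -6*(-1/17) - 11 = 6/17 - 11 = -181/17 ≈ -10.647)
u(G, K) = -37/42 (u(G, K) = 37*(-1/42) = -37/42)
-2829 - (((-115 + 6) + 573) - u(L, -2)) = -2829 - (((-115 + 6) + 573) - 1*(-37/42)) = -2829 - ((-109 + 573) + 37/42) = -2829 - (464 + 37/42) = -2829 - 1*19525/42 = -2829 - 19525/42 = -138343/42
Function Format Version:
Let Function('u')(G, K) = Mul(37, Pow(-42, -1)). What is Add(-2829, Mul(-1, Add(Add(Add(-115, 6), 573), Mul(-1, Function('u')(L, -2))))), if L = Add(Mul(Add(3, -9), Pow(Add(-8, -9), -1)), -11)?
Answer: Rational(-138343, 42) ≈ -3293.9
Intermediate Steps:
L = Rational(-181, 17) (L = Add(Mul(-6, Pow(-17, -1)), -11) = Add(Mul(-6, Rational(-1, 17)), -11) = Add(Rational(6, 17), -11) = Rational(-181, 17) ≈ -10.647)
Function('u')(G, K) = Rational(-37, 42) (Function('u')(G, K) = Mul(37, Rational(-1, 42)) = Rational(-37, 42))
Add(-2829, Mul(-1, Add(Add(Add(-115, 6), 573), Mul(-1, Function('u')(L, -2))))) = Add(-2829, Mul(-1, Add(Add(Add(-115, 6), 573), Mul(-1, Rational(-37, 42))))) = Add(-2829, Mul(-1, Add(Add(-109, 573), Rational(37, 42)))) = Add(-2829, Mul(-1, Add(464, Rational(37, 42)))) = Add(-2829, Mul(-1, Rational(19525, 42))) = Add(-2829, Rational(-19525, 42)) = Rational(-138343, 42)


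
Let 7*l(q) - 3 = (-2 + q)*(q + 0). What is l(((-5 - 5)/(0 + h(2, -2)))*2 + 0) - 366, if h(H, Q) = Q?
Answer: -2479/7 ≈ -354.14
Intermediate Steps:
l(q) = 3/7 + q*(-2 + q)/7 (l(q) = 3/7 + ((-2 + q)*(q + 0))/7 = 3/7 + ((-2 + q)*q)/7 = 3/7 + (q*(-2 + q))/7 = 3/7 + q*(-2 + q)/7)
l(((-5 - 5)/(0 + h(2, -2)))*2 + 0) - 366 = (3/7 - 2*(((-5 - 5)/(0 - 2))*2 + 0)/7 + (((-5 - 5)/(0 - 2))*2 + 0)**2/7) - 366 = (3/7 - 2*(-10/(-2)*2 + 0)/7 + (-10/(-2)*2 + 0)**2/7) - 366 = (3/7 - 2*(-10*(-1/2)*2 + 0)/7 + (-10*(-1/2)*2 + 0)**2/7) - 366 = (3/7 - 2*(5*2 + 0)/7 + (5*2 + 0)**2/7) - 366 = (3/7 - 2*(10 + 0)/7 + (10 + 0)**2/7) - 366 = (3/7 - 2/7*10 + (1/7)*10**2) - 366 = (3/7 - 20/7 + (1/7)*100) - 366 = (3/7 - 20/7 + 100/7) - 366 = 83/7 - 366 = -2479/7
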